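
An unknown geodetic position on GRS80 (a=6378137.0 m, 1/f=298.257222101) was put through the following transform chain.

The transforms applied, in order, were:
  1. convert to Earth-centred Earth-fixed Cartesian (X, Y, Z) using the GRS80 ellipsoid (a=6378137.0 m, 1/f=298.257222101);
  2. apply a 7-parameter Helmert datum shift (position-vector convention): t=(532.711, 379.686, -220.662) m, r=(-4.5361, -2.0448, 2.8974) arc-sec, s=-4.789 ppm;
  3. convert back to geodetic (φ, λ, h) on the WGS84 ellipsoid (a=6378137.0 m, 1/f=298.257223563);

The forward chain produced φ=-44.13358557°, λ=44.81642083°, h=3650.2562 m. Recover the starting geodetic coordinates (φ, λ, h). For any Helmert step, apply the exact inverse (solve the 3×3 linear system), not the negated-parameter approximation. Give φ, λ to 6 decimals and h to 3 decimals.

φ=-44.135718°, λ=44.818189°, h=3063.647 m

start: φ=-44.133586°, λ=44.816421°, h=3650.256 m
→ ECEF (a=6378137.000, f=1/298.257223563): X=3254422.7376, Y=3233634.5351, Z=-4421298.6596
→ Helmert⁻¹: X=3253907.1999, Y=3233321.8519, Z=-4421060.3217
→ geod (Bowring, a=6378137.000): φ=-44.13571800°, λ=44.81818900°, h=3063.6470 m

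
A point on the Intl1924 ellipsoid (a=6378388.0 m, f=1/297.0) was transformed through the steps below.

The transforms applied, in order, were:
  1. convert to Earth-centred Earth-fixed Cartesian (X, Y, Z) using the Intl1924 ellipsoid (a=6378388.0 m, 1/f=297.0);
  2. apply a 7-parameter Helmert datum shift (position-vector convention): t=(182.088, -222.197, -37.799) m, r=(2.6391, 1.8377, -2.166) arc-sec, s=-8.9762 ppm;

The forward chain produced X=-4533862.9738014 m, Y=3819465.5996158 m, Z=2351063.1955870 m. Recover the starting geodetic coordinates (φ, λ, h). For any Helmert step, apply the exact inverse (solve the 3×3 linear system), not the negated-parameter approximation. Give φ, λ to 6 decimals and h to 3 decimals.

φ=21.763809°, λ=139.888184°, h=2315.880 m

start: X=-4533862.9738, Y=3819465.5996, Z=2351063.1956 m
→ Helmert⁻¹: X=-4534146.8180, Y=3819704.5506, Z=2351032.8301
→ geod (Bowring, a=6378388.000): φ=21.76380900°, λ=139.88818400°, h=2315.8800 m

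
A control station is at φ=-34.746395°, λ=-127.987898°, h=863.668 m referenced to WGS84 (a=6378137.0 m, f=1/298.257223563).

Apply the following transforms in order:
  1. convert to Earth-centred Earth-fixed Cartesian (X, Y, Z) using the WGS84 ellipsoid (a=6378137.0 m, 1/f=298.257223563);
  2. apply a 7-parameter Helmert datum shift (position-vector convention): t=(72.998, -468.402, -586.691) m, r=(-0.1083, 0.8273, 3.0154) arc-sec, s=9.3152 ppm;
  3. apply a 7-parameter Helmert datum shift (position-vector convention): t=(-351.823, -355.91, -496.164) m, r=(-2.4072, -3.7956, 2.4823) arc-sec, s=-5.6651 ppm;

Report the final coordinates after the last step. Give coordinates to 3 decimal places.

start: φ=-34.746395°, λ=-127.987898°, h=863.668 m
→ ECEF (a=6378137.000, f=1/298.257223563): X=-3229639.4487, Y=-4135550.1926, Z=-3615277.0844
→ Helmert 7p (PV): X=-3229550.5774, Y=-4136106.2311, Z=-3615882.3273
→ Helmert 7p (PV): X=-3229767.7913, Y=-4136519.7742, Z=-3616369.1656

X=-3229767.791 m, Y=-4136519.774 m, Z=-3616369.166 m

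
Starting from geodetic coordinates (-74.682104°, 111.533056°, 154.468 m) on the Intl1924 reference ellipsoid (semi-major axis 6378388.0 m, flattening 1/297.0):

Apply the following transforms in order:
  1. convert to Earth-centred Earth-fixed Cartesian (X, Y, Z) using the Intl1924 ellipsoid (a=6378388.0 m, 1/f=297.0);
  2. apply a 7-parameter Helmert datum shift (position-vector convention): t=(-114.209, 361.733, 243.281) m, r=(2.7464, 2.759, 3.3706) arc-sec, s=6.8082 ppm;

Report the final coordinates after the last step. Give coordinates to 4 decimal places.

start: φ=-74.682104°, λ=111.533056°, h=154.468 m
→ ECEF (a=6378388.000, f=1/297.0): X=-620419.1244, Y=1572364.8176, Z=-6129783.8686
→ Helmert 7p (PV): X=-620645.2443, Y=1572808.7353, Z=-6129553.0856

X=-620645.2443 m, Y=1572808.7353 m, Z=-6129553.0856 m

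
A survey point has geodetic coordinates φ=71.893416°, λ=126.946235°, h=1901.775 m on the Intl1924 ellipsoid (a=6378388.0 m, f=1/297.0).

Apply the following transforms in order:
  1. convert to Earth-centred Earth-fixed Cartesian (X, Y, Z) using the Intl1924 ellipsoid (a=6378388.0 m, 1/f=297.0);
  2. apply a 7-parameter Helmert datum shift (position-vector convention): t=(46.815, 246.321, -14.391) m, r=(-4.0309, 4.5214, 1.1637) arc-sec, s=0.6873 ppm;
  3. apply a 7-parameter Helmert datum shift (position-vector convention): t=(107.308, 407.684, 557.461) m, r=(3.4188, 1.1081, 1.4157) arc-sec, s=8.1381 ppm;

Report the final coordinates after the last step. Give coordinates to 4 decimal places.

start: φ=71.893416°, λ=126.946235°, h=1901.775 m
→ ECEF (a=6378388.000, f=1/297.0): X=-1195488.7326, Y=1589568.3888, Z=6041951.4577
→ Helmert 7p (PV): X=-1195319.2654, Y=1589927.1316, Z=6041936.3610
→ Helmert 7p (PV): X=-1195200.1387, Y=1590239.4057, Z=6042575.7664

X=-1195200.1387 m, Y=1590239.4057 m, Z=6042575.7664 m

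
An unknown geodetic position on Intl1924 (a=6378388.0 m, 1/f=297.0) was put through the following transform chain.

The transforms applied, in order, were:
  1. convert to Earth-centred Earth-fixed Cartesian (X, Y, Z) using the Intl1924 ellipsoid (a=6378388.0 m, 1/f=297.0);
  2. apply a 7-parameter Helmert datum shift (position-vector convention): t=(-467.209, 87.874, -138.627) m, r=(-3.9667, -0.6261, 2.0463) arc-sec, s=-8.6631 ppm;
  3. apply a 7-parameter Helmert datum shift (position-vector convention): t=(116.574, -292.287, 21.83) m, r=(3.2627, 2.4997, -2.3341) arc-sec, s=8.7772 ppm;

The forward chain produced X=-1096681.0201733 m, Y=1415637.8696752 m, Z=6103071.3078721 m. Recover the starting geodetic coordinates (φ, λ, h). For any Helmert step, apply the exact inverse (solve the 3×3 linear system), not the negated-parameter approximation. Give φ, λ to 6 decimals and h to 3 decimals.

start: X=-1096681.0202, Y=1415637.8697, Z=6103071.3079 m
→ Helmert⁻¹: X=-1096877.9521, Y=1416001.8533, Z=6102960.2194
→ Helmert⁻¹: X=-1096387.6698, Y=1415819.7516, Z=6103182.2744
→ geod (Bowring, a=6378388.000): φ=73.75215300°, λ=127.75361500°, h=1853.2340 m

φ=73.752153°, λ=127.753615°, h=1853.234 m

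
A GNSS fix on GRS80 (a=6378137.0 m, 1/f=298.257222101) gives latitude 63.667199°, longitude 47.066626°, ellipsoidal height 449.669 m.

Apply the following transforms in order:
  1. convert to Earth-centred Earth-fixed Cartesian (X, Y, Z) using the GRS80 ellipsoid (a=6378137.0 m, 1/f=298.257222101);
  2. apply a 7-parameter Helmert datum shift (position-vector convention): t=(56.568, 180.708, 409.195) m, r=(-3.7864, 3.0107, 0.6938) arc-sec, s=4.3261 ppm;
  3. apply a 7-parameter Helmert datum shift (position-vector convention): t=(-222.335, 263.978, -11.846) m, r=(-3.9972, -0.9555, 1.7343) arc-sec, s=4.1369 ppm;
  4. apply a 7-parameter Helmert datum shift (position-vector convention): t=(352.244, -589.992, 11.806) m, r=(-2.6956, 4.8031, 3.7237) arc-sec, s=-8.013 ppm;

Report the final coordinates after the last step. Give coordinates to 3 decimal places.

start: φ=63.667199°, λ=47.066626°, h=449.669 m
→ ECEF (a=6378137.000, f=1/298.257222101): X=1932468.8655, Y=2077156.5116, Z=5693758.1037
→ Helmert 7p (PV): X=1932609.9148, Y=2077457.2265, Z=5694125.5929
→ Helmert 7p (PV): X=1932351.7297, Y=2077856.3951, Z=5694105.9965
→ Helmert 7p (PV): X=1932783.5709, Y=2077359.0514, Z=5694000.0245

X=1932783.571 m, Y=2077359.051 m, Z=5694000.025 m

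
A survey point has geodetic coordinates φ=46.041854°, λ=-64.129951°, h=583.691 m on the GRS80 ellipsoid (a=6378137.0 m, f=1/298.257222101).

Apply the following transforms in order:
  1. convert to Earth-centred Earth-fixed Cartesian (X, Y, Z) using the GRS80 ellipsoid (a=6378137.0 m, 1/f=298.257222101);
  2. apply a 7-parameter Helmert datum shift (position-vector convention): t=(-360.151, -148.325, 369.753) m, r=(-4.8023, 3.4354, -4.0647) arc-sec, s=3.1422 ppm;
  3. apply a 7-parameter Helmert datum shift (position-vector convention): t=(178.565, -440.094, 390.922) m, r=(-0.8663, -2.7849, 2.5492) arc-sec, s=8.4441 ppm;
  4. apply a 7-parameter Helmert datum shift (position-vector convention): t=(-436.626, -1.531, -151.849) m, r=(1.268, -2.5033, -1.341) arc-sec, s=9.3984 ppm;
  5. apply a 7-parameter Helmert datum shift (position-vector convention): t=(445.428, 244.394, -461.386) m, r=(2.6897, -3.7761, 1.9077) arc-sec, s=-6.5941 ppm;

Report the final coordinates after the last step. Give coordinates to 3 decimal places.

X=1935006.920 m, Y=-3991264.659 m, Z=4569197.221 m

start: φ=46.041854°, λ=-64.129951°, h=583.691 m
→ ECEF (a=6378137.000, f=1/298.257222101): X=1935294.9252, Y=-3990890.6418, Z=4568898.1374
→ Helmert 7p (PV): X=1934938.3062, Y=-3990983.2700, Z=4569342.9309
→ Helmert 7p (PV): X=1935120.8406, Y=-3991413.9593, Z=4569815.3238
→ Helmert 7p (PV): X=1934620.9905, Y=-3991493.6772, Z=4569705.3721
→ Helmert 7p (PV): X=1935006.9203, Y=-3991264.6588, Z=4569197.2211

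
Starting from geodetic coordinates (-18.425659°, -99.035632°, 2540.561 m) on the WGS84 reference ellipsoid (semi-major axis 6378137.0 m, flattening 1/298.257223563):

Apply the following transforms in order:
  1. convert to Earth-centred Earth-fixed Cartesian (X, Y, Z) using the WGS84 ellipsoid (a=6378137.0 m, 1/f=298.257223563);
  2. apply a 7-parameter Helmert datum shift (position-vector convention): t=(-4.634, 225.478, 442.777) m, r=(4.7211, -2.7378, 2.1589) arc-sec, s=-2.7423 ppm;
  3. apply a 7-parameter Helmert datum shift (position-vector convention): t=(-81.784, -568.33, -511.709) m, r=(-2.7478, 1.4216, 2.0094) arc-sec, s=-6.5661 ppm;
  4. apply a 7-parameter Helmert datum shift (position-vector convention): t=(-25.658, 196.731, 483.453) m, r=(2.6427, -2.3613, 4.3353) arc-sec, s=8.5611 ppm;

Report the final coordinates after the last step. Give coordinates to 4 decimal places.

start: φ=-18.425659°, λ=-99.035632°, h=2540.561 m
→ ECEF (a=6378137.000, f=1/298.257223563): X=-951022.9744, Y=-5980449.1009, Z=-2003940.2499
→ Helmert 7p (PV): X=-950935.8066, Y=-5980171.3096, Z=-2003641.4839
→ Helmert 7p (PV): X=-950966.8984, Y=-5980736.3287, Z=-2004053.8173
→ Helmert 7p (PV): X=-950852.0504, Y=-5980585.1106, Z=-2003675.0348

X=-950852.0504 m, Y=-5980585.1106 m, Z=-2003675.0348 m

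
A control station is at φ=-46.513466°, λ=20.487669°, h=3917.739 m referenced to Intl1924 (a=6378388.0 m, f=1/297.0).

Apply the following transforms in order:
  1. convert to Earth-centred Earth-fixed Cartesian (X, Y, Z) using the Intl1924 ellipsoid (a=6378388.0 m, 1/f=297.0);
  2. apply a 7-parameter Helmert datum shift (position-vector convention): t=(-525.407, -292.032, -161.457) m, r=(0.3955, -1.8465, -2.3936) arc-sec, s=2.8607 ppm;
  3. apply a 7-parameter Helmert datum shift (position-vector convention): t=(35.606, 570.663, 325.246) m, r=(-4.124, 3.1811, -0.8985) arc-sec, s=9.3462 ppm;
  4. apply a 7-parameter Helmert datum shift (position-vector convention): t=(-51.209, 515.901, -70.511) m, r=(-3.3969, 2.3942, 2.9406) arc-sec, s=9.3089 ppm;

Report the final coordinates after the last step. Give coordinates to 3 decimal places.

start: φ=-46.513466°, λ=20.487669°, h=3917.739 m
→ ECEF (a=6378388.000, f=1/297.0): X=4121678.5863, Y=1540021.5041, Z=-4607637.5962
→ Helmert 7p (PV): X=4121224.0895, Y=1539694.8824, Z=-4607772.3836
→ Helmert 7p (PV): X=4121233.8568, Y=1540169.8559, Z=-4607584.5471
→ Helmert 7p (PV): X=4121145.5718, Y=1540682.9675, Z=-4607771.1517

X=4121145.572 m, Y=1540682.967 m, Z=-4607771.152 m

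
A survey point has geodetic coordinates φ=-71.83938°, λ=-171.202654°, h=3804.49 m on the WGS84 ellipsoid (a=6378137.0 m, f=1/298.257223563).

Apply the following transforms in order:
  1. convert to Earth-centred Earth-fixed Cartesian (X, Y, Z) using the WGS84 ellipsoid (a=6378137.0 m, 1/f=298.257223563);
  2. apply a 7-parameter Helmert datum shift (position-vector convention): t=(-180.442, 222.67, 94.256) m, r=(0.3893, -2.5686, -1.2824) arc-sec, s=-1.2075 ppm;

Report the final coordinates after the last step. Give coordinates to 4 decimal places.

X=-1971803.2437 m, Y=-304894.8388 m, Z=-6041662.4802 m

start: φ=-71.839380°, λ=-171.202654°, h=3804.490 m
→ ECEF (a=6378137.000, f=1/298.257223563): X=-1971698.5226, Y=-305141.5388, Z=-6041738.9023
→ Helmert 7p (PV): X=-1971803.2437, Y=-304894.8388, Z=-6041662.4802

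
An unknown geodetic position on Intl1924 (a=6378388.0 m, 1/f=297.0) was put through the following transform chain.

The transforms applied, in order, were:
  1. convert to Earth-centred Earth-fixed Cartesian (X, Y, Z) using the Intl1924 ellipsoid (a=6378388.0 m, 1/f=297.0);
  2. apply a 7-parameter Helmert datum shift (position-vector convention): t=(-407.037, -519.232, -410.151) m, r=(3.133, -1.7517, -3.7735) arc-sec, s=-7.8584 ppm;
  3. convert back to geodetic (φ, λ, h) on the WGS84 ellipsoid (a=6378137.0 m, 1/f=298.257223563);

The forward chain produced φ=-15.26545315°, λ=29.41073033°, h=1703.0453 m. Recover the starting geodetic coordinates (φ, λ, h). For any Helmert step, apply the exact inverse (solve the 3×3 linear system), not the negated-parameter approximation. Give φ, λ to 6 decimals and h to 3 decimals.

φ=-15.261702°, λ=29.413987°, h=1988.733 m

start: φ=-15.265453°, λ=29.410730°, h=1703.045 m
→ ECEF (a=6378137.000, f=1/298.257223563): X=5362769.2177, Y=3023088.5111, Z=-1668902.3744
→ Helmert⁻¹: X=5363148.9135, Y=3023704.2752, Z=-1668596.8093
→ geod (Bowring, a=6378388.000): φ=-15.26170200°, λ=29.41398700°, h=1988.7330 m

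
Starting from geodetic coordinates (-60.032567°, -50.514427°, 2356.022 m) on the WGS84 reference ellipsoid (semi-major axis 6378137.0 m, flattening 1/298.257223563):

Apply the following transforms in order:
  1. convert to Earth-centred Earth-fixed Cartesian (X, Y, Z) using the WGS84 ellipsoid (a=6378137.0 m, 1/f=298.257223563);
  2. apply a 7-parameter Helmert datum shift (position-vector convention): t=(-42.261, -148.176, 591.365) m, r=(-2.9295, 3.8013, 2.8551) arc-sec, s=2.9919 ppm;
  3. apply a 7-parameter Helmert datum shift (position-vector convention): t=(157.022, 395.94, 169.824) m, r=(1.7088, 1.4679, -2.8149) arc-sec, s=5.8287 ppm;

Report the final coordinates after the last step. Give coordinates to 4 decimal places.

start: φ=-60.032567°, λ=-50.514427°, h=2356.022 m
→ ECEF (a=6378137.000, f=1/298.257223563): X=2031737.2512, Y=-2465959.2038, Z=-5504331.4715
→ Helmert 7p (PV): X=2031633.7618, Y=-2466164.8106, Z=-5503758.9951
→ Helmert 7p (PV): X=2031729.8014, Y=-2465765.3749, Z=-5503656.1403

X=2031729.8014 m, Y=-2465765.3749 m, Z=-5503656.1403 m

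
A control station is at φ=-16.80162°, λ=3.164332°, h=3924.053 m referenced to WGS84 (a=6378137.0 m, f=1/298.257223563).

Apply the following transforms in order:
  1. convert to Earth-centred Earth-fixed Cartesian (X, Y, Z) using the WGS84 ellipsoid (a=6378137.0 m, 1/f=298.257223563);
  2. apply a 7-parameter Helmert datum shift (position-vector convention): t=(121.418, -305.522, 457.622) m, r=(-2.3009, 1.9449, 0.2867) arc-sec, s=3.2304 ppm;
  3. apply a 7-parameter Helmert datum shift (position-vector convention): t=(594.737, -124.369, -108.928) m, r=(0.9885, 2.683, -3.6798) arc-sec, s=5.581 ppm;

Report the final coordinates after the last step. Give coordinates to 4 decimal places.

X=6102744.2265 m, Y=336805.9603 m, Z=-1832768.0807 m

start: φ=-16.801620°, λ=3.164332°, h=3924.053 m
→ ECEF (a=6378137.000, f=1/298.257223563): X=6102009.8805, Y=337344.9272, Z=-1832961.5669
→ Helmert 7p (PV): X=6102133.2582, Y=337028.5296, Z=-1832571.1661
→ Helmert 7p (PV): X=6102744.2265, Y=336805.9603, Z=-1832768.0807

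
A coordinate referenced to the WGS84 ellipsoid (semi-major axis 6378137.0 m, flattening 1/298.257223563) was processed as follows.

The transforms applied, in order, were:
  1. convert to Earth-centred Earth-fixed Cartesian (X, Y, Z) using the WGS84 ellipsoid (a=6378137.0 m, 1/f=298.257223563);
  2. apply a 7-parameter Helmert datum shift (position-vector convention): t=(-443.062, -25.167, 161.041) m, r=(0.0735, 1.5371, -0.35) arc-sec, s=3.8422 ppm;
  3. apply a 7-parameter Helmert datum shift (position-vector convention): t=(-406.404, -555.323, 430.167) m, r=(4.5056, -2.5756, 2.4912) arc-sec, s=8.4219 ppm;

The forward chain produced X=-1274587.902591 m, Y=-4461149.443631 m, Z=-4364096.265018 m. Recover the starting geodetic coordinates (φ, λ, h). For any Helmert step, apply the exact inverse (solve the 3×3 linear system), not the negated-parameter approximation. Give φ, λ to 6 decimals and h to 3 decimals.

start: X=-1274587.9026, Y=-4461149.4436, Z=-4364096.2650 m
→ Helmert⁻¹: X=-1274279.1391, Y=-4460636.4983, Z=-4364376.3259
→ Helmert⁻¹: X=-1273791.0891, Y=-4460597.9095, Z=-4364528.5004
→ geod (Bowring, a=6378137.000): φ=-43.44651300°, λ=-105.93749300°, h=1278.4910 m

φ=-43.446513°, λ=-105.937493°, h=1278.491 m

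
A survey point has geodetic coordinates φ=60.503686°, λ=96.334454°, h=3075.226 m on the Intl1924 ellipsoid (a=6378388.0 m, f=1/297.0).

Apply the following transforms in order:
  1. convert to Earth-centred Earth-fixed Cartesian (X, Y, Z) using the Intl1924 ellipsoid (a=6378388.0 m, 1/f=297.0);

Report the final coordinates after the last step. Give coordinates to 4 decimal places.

start: φ=60.503686°, λ=96.334454°, h=3075.226 m
→ ECEF (a=6378388.000, f=1/297.0): X=-347551.6759, Y=3130821.6438, Z=5531118.9103

X=-347551.6759 m, Y=3130821.6438 m, Z=5531118.9103 m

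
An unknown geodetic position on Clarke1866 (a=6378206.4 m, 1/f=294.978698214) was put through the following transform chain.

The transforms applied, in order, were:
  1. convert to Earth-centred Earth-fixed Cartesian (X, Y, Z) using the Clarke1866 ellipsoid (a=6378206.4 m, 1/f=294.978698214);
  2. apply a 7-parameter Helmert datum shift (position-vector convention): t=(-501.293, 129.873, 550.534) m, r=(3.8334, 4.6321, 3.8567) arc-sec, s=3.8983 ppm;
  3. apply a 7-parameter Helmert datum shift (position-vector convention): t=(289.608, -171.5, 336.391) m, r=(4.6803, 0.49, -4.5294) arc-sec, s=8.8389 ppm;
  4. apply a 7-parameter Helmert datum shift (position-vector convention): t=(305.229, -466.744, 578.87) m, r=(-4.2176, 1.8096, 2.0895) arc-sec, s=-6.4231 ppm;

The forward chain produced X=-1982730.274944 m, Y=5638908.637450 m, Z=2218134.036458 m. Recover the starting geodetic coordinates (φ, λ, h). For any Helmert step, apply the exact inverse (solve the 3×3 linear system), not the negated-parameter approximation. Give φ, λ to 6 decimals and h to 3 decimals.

start: X=-1982730.2749, Y=5638908.6374, Z=2218134.0365 m
→ Helmert⁻¹: X=-1983010.5693, Y=5639386.3465, Z=2217667.3242
→ Helmert⁻¹: X=-1983411.7533, Y=5639514.7548, Z=2217178.6581
→ Helmert⁻¹: X=-1982847.0605, Y=5639441.1655, Z=2216470.1460
→ geod (Bowring, a=6378206.400): φ=20.47089400°, λ=109.37185100°, h=-24.9640 m

φ=20.470894°, λ=109.371851°, h=-24.964 m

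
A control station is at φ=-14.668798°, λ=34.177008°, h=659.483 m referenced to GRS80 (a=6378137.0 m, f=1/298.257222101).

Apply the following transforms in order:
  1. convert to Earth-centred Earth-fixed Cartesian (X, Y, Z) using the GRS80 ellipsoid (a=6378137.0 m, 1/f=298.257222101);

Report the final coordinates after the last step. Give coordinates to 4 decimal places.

X=5106306.3775 m, Y=3467247.5746 m, Z=-1604842.0849 m

start: φ=-14.668798°, λ=34.177008°, h=659.483 m
→ ECEF (a=6378137.000, f=1/298.257222101): X=5106306.3775, Y=3467247.5746, Z=-1604842.0849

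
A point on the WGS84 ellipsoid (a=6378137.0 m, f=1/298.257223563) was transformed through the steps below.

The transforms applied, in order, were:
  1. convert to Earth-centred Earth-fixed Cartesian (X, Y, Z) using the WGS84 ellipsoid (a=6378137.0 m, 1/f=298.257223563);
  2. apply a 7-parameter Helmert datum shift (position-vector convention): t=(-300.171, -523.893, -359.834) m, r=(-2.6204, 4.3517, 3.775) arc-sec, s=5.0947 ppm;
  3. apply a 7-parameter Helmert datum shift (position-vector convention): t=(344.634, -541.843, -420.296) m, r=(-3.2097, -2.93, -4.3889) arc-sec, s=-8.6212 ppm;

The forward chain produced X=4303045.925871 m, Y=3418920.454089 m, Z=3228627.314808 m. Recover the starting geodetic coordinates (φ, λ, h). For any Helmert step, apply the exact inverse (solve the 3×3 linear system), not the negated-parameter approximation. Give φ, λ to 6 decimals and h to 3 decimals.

φ=30.605256°, λ=38.476926°, h=2439.133 m

start: X=4303045.9259, Y=3418920.4541, Z=3228627.3148 m
→ Helmert⁻¹: X=4302711.4949, Y=3419533.0825, Z=3229067.5407
→ Helmert⁻¹: X=4302984.1981, Y=3419919.7711, Z=3229545.1515
→ geod (Bowring, a=6378137.000): φ=30.60525600°, λ=38.47692600°, h=2439.1330 m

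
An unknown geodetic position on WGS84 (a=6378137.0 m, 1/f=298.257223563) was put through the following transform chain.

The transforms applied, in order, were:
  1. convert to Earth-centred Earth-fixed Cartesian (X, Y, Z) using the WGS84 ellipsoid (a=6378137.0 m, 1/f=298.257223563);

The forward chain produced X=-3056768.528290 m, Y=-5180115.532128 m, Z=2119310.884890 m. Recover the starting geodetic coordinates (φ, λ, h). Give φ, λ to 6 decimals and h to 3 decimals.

φ=19.530887°, λ=-120.544710°, h=1453.328 m

start: X=-3056768.5283, Y=-5180115.5321, Z=2119310.8849 m
→ geod (Bowring, a=6378137.000): φ=19.53088700°, λ=-120.54471000°, h=1453.3280 m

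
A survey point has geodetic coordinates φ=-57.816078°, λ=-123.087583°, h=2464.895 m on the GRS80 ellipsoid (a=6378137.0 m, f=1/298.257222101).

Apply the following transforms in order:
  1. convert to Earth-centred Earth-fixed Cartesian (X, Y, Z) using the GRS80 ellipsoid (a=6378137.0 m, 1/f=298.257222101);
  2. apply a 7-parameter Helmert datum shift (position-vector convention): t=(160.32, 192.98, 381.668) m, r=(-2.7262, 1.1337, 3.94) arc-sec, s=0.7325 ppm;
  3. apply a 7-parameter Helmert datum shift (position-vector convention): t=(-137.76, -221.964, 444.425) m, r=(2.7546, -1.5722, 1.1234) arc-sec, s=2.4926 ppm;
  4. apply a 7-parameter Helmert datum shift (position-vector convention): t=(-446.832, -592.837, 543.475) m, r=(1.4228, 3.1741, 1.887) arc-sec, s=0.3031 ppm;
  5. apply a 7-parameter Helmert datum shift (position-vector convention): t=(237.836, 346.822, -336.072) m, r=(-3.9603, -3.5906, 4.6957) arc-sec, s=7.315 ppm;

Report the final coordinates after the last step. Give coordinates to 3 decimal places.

start: φ=-57.816078°, λ=-123.087583°, h=2464.895 m
→ ECEF (a=6378137.000, f=1/298.257222101): X=-1859803.7934, Y=-2854285.2004, Z=-5376940.8739
→ Helmert 7p (PV): X=-1859619.8675, Y=-2854200.9035, Z=-5376515.1973
→ Helmert 7p (PV): X=-1859705.7365, Y=-2854368.3083, Z=-5376136.4653
→ Helmert 7p (PV): X=-1860209.7497, Y=-2854941.9397, Z=-5375585.6910
→ Helmert 7p (PV): X=-1859826.9494, Y=-2854761.5627, Z=-5375938.6522

X=-1859826.949 m, Y=-2854761.563 m, Z=-5375938.652 m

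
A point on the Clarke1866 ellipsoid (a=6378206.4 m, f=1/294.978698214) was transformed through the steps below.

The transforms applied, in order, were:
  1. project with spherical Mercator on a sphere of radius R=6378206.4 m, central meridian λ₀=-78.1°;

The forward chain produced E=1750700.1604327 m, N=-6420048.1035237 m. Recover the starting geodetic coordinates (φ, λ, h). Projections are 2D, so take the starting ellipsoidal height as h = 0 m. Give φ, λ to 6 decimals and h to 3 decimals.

start: E=1750700.1604, N=-6420048.1035 m
→ merc⁻¹: φ=-49.84791100°, λ=-62.37336400°

φ=-49.847911°, λ=-62.373364°, h=0.000 m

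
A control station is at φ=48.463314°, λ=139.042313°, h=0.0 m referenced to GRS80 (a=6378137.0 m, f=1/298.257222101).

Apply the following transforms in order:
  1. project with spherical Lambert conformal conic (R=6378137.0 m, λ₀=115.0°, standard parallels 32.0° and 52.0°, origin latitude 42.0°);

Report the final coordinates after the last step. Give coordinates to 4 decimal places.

E=1735052.1057 m, N=956375.0910 m

start: φ=48.463314°, λ=139.042313°, h=0.000 m
→ lcc (R=6378137.0, λ₀=115.0°): E=1735052.1057, N=956375.0910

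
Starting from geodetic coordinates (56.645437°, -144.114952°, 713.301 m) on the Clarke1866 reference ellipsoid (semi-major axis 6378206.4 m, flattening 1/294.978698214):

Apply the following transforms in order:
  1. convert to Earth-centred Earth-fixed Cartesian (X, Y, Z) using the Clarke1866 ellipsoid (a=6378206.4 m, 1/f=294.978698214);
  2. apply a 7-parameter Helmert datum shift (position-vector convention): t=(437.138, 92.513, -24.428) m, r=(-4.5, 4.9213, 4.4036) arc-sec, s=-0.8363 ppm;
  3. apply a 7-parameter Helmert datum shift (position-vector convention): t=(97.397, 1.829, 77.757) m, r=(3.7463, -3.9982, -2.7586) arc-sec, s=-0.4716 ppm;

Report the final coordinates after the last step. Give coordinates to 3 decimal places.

X=-2847707.893 m, Y=-2060589.185 m, Z=5304755.459 m

start: φ=56.645437°, λ=-144.114952°, h=713.301 m
→ ECEF (a=6378206.400, f=1/294.978698214): X=-2848286.3279, Y=-2060682.8805, Z=5304688.7765
→ Helmert 7p (PV): X=-2847676.2487, Y=-2060533.7226, Z=5304772.8269
→ Helmert 7p (PV): X=-2847707.8931, Y=-2060589.1852, Z=5304755.4587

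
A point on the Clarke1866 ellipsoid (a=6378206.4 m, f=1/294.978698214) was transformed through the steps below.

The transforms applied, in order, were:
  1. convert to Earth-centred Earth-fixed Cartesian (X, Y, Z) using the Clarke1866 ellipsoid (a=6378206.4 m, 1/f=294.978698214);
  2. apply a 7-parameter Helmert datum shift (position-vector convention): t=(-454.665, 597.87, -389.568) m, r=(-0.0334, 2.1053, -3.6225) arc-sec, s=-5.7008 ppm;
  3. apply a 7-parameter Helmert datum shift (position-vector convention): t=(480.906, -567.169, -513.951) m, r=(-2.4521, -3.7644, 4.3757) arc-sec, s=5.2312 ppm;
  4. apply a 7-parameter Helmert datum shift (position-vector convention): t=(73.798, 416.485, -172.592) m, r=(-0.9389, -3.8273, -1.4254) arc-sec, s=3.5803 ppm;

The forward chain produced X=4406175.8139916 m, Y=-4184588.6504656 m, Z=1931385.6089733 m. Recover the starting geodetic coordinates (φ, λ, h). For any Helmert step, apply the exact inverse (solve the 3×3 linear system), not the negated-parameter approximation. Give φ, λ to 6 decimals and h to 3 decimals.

φ=17.751797°, λ=-43.525866°, h=478.889 m

start: X=4406175.8140, Y=-4184588.6505, Z=1931385.6090 m
→ Helmert⁻¹: X=4406150.9998, Y=-4184968.4949, Z=1931450.4785
→ Helmert⁻¹: X=4405593.5336, Y=-4184495.8625, Z=1931824.1737
→ Helmert⁻¹: X=4406127.0937, Y=-4185040.5219, Z=1932269.0517
→ geod (Bowring, a=6378206.400): φ=17.75179700°, λ=-43.52586600°, h=478.8890 m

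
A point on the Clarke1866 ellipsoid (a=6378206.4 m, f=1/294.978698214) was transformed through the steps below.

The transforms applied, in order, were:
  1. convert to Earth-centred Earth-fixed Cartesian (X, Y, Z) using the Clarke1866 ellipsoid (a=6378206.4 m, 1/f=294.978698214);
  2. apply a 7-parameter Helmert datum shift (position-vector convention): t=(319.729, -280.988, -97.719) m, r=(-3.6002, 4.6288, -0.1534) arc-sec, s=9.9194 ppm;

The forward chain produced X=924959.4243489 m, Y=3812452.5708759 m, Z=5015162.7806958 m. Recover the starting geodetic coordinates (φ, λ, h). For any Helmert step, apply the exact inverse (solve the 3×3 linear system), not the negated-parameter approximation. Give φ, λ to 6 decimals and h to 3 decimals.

φ=52.155141°, λ=76.369509°, h=2645.544 m

start: X=924959.4243, Y=3812452.5709, Z=5015162.7807 m
→ Helmert⁻¹: X=924515.1395, Y=3812608.8885, Z=5015298.0452
→ geod (Bowring, a=6378206.400): φ=52.15514100°, λ=76.36950900°, h=2645.5440 m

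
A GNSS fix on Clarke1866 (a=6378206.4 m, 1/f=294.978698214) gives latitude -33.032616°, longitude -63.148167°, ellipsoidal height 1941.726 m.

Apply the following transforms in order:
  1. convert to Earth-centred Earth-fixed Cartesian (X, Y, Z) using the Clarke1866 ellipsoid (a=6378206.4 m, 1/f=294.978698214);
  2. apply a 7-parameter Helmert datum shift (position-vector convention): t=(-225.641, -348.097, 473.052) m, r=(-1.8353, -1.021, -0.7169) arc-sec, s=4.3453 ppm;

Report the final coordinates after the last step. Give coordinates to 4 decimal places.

X=2418218.5333 m, Y=-4777348.9578 m, Z=-3457355.0708 m

start: φ=-33.032616°, λ=-63.148167°, h=1941.726 m
→ ECEF (a=6378206.400, f=1/294.978698214): X=2418433.1521, Y=-4776940.9305, Z=-3457867.5729
→ Helmert 7p (PV): X=2418218.5333, Y=-4777348.9578, Z=-3457355.0708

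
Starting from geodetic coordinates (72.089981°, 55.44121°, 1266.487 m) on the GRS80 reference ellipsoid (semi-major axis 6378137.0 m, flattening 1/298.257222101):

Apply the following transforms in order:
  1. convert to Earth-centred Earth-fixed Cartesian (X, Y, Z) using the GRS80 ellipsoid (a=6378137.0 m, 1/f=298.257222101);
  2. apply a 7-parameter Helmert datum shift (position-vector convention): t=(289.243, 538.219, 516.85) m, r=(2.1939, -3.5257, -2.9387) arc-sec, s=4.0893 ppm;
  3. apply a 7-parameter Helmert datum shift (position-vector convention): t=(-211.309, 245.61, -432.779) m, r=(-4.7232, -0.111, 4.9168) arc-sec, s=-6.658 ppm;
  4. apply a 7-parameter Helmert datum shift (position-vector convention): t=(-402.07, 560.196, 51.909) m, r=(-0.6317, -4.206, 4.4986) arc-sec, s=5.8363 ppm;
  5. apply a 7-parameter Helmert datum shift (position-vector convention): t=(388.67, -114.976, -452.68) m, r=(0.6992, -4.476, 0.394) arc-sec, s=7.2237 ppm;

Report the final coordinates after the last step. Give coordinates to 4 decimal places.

X=1115890.0767 m, Y=1621914.0453 m, Z=6047780.6799 m

start: φ=72.089981°, λ=55.441210°, h=1266.487 m
→ ECEF (a=6378137.000, f=1/298.257222101): X=1116229.0615, Y=1620558.6021, Z=6047986.6297
→ Helmert 7p (PV): X=1116442.5786, Y=1621023.2162, Z=6048564.5284
→ Helmert 7p (PV): X=1116181.9407, Y=1621423.1497, Z=6048054.9598
→ Helmert 7p (PV): X=1115627.6937, Y=1622035.6754, Z=6048159.9618
→ Helmert 7p (PV): X=1115890.0767, Y=1621914.0453, Z=6047780.6799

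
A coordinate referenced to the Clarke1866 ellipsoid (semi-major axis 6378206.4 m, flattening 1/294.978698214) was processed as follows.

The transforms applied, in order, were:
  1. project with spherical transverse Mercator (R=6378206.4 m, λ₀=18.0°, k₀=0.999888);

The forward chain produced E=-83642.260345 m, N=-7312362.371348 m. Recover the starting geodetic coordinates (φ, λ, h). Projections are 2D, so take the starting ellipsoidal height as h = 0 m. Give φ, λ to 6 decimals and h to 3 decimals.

φ=-65.683804°, λ=16.174885°, h=0.000 m

start: E=-83642.2603, N=-7312362.3713 m
→ tm⁻¹: φ=-65.68380400°, λ=16.17488500°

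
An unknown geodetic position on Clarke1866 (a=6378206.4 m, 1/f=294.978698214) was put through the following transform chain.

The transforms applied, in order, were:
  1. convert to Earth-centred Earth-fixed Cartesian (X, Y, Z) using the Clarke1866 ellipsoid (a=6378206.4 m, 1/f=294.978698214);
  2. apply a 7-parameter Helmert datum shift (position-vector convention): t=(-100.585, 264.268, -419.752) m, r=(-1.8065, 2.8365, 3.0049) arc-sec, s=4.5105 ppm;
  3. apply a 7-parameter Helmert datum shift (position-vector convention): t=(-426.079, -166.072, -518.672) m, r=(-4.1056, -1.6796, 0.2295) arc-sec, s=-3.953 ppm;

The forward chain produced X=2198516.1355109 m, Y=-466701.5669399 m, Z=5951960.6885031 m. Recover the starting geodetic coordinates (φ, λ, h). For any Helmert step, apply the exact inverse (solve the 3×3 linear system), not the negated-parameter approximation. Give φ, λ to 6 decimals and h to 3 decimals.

start: X=2198516.1355, Y=-466701.5669, Z=5951960.6885 m
→ Helmert⁻¹: X=2198998.8583, Y=-466658.2670, Z=5952475.6958
→ Helmert⁻¹: X=2199000.8583, Y=-467004.6008, Z=5952894.7474
→ geod (Bowring, a=6378206.400): φ=69.43972900°, λ=-11.98984200°, h=3956.1400 m

φ=69.439729°, λ=-11.989842°, h=3956.140 m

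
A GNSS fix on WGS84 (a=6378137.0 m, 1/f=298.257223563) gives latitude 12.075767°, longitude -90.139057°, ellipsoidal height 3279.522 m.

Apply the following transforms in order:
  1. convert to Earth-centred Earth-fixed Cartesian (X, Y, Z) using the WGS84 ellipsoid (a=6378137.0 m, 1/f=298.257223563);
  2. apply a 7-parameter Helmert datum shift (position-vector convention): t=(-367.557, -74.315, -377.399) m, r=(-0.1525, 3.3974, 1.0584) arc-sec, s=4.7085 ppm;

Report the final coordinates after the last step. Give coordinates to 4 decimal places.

X=-15460.9598 m, Y=-6241205.6137 m, Z=1325919.5636 m

start: φ=12.075767°, λ=-90.139057°, h=3279.522 m
→ ECEF (a=6378137.000, f=1/298.257223563): X=-15147.2019, Y=-6241102.8153, Z=1326285.8540
→ Helmert 7p (PV): X=-15460.9598, Y=-6241205.6137, Z=1325919.5636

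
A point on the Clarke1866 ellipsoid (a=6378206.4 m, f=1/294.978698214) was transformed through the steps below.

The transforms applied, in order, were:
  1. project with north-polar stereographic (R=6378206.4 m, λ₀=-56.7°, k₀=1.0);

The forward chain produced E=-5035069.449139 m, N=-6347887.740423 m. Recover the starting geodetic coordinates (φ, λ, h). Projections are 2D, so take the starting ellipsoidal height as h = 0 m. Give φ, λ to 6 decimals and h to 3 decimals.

start: E=-5035069.4491, N=-6347887.7404 m
→ stereo⁻¹: φ=25.15611100°, λ=-95.12103500°

φ=25.156111°, λ=-95.121035°, h=0.000 m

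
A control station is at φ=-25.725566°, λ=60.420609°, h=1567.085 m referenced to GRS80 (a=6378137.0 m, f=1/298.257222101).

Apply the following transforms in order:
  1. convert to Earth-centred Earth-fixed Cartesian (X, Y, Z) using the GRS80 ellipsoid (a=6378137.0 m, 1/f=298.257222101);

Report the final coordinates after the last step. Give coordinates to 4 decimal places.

X=2838859.2471 m, Y=5001483.9644 m, Z=-2752383.9329 m

start: φ=-25.725566°, λ=60.420609°, h=1567.085 m
→ ECEF (a=6378137.000, f=1/298.257222101): X=2838859.2471, Y=5001483.9644, Z=-2752383.9329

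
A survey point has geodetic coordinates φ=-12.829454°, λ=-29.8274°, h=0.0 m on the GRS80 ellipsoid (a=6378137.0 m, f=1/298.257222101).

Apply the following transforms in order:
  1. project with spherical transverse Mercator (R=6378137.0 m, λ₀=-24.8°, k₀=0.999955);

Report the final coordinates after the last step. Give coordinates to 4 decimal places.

E=-546283.7580 m, N=-1433435.7610 m

start: φ=-12.829454°, λ=-29.827400°, h=0.000 m
→ tm (R=6378137.0, λ₀=-24.8°): E=-546283.7580, N=-1433435.7610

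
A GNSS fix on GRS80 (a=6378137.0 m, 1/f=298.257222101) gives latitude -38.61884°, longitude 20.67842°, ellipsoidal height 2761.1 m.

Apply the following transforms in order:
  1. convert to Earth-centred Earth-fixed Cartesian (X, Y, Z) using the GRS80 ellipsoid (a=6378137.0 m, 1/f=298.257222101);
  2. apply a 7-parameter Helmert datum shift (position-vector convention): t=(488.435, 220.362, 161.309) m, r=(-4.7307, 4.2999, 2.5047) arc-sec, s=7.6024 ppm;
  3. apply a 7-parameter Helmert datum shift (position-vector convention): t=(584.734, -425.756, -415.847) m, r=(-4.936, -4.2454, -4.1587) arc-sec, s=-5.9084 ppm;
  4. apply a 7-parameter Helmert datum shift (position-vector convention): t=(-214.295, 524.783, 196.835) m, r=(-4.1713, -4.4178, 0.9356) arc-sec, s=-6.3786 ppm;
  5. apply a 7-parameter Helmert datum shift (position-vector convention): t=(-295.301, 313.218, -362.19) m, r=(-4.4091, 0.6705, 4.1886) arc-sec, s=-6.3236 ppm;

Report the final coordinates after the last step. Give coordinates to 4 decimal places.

start: φ=-38.618840°, λ=20.678420°, h=2761.100 m
→ ECEF (a=6378137.000, f=1/298.257222101): X=4670404.2990, Y=1762788.7689, Z=-3961068.4050
→ Helmert 7p (PV): X=4670824.2593, Y=1762988.3980, Z=-3961075.0019
→ Helmert 7p (PV): X=4671498.4688, Y=1762363.2636, Z=-3961413.4984
→ Helmert 7p (PV): X=4671331.2277, Y=1762817.8833, Z=-3961126.9813
→ Helmert 7p (PV): X=4670957.7136, Y=1763130.1415, Z=-3961516.9892

X=4670957.7136 m, Y=1763130.1415 m, Z=-3961516.9892 m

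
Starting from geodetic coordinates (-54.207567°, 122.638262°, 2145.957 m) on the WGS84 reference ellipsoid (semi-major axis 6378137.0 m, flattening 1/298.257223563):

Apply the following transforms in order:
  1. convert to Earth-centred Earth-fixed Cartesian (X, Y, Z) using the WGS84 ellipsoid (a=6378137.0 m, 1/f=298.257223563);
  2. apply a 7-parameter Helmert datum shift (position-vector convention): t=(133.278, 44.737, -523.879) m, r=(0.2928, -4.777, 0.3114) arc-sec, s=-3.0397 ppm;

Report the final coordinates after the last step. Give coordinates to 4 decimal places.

start: φ=-54.207567°, λ=122.638262°, h=2145.957 m
→ ECEF (a=6378137.000, f=1/298.257223563): X=-2016973.8718, Y=3149218.7779, Z=-5152030.6016
→ Helmert 7p (PV): X=-2016719.8988, Y=3149258.2107, Z=-5152581.0616

X=-2016719.8988 m, Y=3149258.2107 m, Z=-5152581.0616 m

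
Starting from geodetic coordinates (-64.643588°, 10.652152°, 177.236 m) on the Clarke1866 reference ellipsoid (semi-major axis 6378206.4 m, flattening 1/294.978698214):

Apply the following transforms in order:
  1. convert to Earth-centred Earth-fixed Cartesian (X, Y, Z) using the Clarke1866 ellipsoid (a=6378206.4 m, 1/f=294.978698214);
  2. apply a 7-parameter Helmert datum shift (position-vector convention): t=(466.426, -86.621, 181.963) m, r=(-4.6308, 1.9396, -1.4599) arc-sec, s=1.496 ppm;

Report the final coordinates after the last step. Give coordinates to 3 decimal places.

X=2692327.324 m, Y=506079.438 m, Z=-5740636.332 m

start: φ=-64.643588°, λ=10.652152°, h=177.236 m
→ ECEF (a=6378206.400, f=1/294.978698214): X=2691907.2700, Y=506313.2394, Z=-5740773.0269
→ Helmert 7p (PV): X=2692327.3236, Y=506079.4381, Z=-5740636.3325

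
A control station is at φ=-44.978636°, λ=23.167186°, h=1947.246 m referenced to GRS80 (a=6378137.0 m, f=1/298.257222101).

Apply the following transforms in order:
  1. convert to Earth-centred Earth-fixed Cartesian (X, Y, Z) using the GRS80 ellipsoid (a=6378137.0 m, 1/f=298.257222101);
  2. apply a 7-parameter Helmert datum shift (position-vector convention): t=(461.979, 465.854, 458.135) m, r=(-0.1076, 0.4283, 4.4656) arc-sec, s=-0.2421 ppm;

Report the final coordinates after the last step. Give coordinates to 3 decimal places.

X=4156518.640 m, Y=1779045.339 m, Z=-4486596.006 m

start: φ=-44.978636°, λ=23.167186°, h=1947.246 m
→ ECEF (a=6378137.000, f=1/298.257222101): X=4156105.4885, Y=1778492.2772, Z=-4487045.6697
→ Helmert 7p (PV): X=4156518.6401, Y=1779045.3389, Z=-4486596.0062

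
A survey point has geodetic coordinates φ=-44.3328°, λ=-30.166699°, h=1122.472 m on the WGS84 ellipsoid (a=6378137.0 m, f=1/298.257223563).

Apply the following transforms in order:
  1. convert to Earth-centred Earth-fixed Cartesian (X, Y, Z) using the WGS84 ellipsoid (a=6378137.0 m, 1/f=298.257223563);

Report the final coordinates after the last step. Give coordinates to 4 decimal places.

X=3951515.8342 m, Y=-2296763.5312 m, Z=-4435401.9060 m

start: φ=-44.332800°, λ=-30.166699°, h=1122.472 m
→ ECEF (a=6378137.000, f=1/298.257223563): X=3951515.8342, Y=-2296763.5312, Z=-4435401.9060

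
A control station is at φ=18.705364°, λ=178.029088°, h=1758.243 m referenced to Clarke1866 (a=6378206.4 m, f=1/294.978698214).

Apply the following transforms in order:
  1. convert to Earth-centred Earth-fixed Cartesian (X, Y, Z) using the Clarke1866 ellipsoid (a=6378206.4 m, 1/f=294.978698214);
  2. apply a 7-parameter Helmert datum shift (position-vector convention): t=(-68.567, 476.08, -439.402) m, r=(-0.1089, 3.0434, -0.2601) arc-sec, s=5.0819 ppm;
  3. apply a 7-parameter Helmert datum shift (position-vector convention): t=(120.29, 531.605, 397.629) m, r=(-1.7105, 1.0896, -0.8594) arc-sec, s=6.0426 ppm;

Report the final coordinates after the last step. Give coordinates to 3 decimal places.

start: φ=18.705364°, λ=178.029088°, h=1758.243 m
→ ECEF (a=6378206.400, f=1/294.978698214): X=-6041504.3224, Y=207903.1345, Z=2032927.5353
→ Helmert 7p (PV): X=-6041573.3339, Y=208388.9628, Z=2032587.4965
→ Helmert 7p (PV): X=-6041477.9452, Y=208963.8551, Z=2033027.5944

X=-6041477.945 m, Y=208963.855 m, Z=2033027.594 m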